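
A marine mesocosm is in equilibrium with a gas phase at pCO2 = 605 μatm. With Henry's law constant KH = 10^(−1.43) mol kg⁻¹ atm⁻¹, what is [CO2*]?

[CO2*] = 22.5 μmol/kg

KH = 10^(−1.43) = 3.715×10^-2 mol kg⁻¹ atm⁻¹
[CO2*] = KH · pCO2 = 3.715×10^-2 × 605×10^-6 atm = 2.25×10^-5 mol/kg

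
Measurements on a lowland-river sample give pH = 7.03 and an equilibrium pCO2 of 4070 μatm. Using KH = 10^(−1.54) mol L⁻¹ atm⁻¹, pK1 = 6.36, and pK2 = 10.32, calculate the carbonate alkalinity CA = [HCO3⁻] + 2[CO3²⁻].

[CO2*] = KH · pCO2 = 10^(−1.54) × 4070×10^-6 = 1.174×10^-4 mol/L
α₀ = 1/(1 + K1/[H⁺] + K1K2/[H⁺]²) = 1/(1 + 10^+0.67 + 10^-2.62) = 0.1761
DIC = [CO2*]/α₀ = 1.174×10^-4 / 0.1761 = 0.6667 mmol/L
CA = (α₁ + 2α₂)·DIC = (0.8235 + 2×0.0004223) × 0.6667 = 0.550 mmol/L

CA = 0.550 mmol/L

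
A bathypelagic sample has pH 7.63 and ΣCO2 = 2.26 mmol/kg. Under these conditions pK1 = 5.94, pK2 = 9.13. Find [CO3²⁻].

α₂ = 1 / (1 + [H⁺]/K2 + [H⁺]²/(K1K2)) = 1 / (1 + 10^+1.50 + 10^-0.19)
   = 1 / (1 + 31.623 + 0.64565) = 1/33.268 = 0.03006
[CO3²⁻] = α₂ × DIC = 0.03006 × 2.26 = 0.0679 mmol/kg

[CO3²⁻] = 0.0679 mmol/kg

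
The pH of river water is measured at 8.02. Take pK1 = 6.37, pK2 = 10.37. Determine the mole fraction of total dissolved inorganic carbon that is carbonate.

α₂ = 0.00435

α₂ = 1 / (1 + [H⁺]/K2 + [H⁺]²/(K1K2)) = 1 / (1 + 10^+2.35 + 10^+0.70)
   = 1 / (1 + 223.87 + 5.0119) = 1/229.88 = 0.004350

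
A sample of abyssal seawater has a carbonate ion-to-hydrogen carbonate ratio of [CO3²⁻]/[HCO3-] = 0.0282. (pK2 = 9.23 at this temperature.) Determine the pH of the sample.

From K2 = [H⁺][CO3²⁻]/[HCO3-]:  pH = pK2 + log₁₀([CO3²⁻]/[HCO3-])
log₁₀(0.0282) = -1.550
pH = 9.23 + (-1.550) = 7.68

pH = 7.68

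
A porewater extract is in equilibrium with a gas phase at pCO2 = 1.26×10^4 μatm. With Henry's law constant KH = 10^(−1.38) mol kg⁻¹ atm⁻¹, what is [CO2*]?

KH = 10^(−1.38) = 4.169×10^-2 mol kg⁻¹ atm⁻¹
[CO2*] = KH · pCO2 = 4.169×10^-2 × 1.26×10^4×10^-6 atm = 5.25×10^-4 mol/kg

[CO2*] = 525 μmol/kg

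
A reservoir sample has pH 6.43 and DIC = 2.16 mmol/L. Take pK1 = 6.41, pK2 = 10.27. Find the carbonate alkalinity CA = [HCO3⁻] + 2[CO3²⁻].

CA = [HCO3⁻] + 2[CO3²⁻] = (α₁ + 2α₂)·DIC
At pH 6.43: [H⁺]/K1 = 10^-0.02 = 0.95499, K2/[H⁺] = 10^-3.84 = 0.00014454
α₁ = 1/(1 + 0.95499 + 0.00014454) = 1/1.9551 = 0.5115; α₂ = α₁·K2/[H⁺] = 7.393×10^-5
α₁ + 2α₂ = 0.5116
CA = 0.5116 × 2.16 = 1.11 mmol/L

CA = 1.11 mmol/L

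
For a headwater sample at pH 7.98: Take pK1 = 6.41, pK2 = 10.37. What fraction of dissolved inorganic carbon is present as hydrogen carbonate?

α₁ = 0.970

α₁ = 1 / (1 + [H⁺]/K1 + K2/[H⁺]) = 1 / (1 + 10^-1.57 + 10^-2.39)
   = 1 / (1 + 0.026915 + 0.0040738) = 1/1.0310 = 0.9699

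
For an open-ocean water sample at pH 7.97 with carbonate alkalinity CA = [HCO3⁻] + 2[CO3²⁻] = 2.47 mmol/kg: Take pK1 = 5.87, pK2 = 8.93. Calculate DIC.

CA = [HCO3⁻] + 2[CO3²⁻] = (α₁ + 2α₂)·DIC
At pH 7.97: [H⁺]/K1 = 10^-2.10 = 0.0079433, K2/[H⁺] = 10^-0.96 = 0.10965
α₁ = 1/(1 + 0.0079433 + 0.10965) = 1/1.1176 = 0.8948; α₂ = α₁·K2/[H⁺] = 0.09811
α₁ + 2α₂ = 1.0910
DIC = CA / (α₁ + 2α₂) = 2.47 / 1.0910 = 2.26 mmol/kg

DIC = 2.26 mmol/kg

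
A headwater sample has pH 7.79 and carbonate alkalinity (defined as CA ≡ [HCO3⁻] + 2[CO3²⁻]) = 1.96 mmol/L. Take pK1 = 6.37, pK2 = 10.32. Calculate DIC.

DIC = 2.03 mmol/L

CA = [HCO3⁻] + 2[CO3²⁻] = (α₁ + 2α₂)·DIC
At pH 7.79: [H⁺]/K1 = 10^-1.42 = 0.038019, K2/[H⁺] = 10^-2.53 = 0.0029512
α₁ = 1/(1 + 0.038019 + 0.0029512) = 1/1.0410 = 0.9606; α₂ = α₁·K2/[H⁺] = 0.002835
α₁ + 2α₂ = 0.9663
DIC = CA / (α₁ + 2α₂) = 1.96 / 0.9663 = 2.03 mmol/L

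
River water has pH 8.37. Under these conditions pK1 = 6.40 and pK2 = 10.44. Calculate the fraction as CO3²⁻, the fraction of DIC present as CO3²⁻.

α₂ = 0.00835

α₂ = 1 / (1 + [H⁺]/K2 + [H⁺]²/(K1K2)) = 1 / (1 + 10^+2.07 + 10^+0.10)
   = 1 / (1 + 117.49 + 1.2589) = 1/119.75 = 0.008351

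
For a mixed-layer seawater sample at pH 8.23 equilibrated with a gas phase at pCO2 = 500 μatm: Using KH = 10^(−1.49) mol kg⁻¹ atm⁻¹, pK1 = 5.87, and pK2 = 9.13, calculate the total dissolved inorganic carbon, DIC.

[CO2*] = KH · pCO2 = 10^(−1.49) × 500×10^-6 = 1.618×10^-5 mol/kg
α₀ = 1/(1 + K1/[H⁺] + K1K2/[H⁺]²) = 1/(1 + 10^+2.36 + 10^+1.46) = 0.003862
DIC = [CO2*]/α₀ = 1.618×10^-5 / 0.003862 = 4.19 mmol/kg

DIC = 4.19 mmol/kg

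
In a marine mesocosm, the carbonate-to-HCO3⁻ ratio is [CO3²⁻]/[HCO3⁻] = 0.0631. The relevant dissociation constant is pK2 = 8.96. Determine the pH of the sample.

From K2 = [H⁺][CO3²⁻]/[HCO3⁻]:  pH = pK2 + log₁₀([CO3²⁻]/[HCO3⁻])
log₁₀(0.0631) = -1.200
pH = 8.96 + (-1.200) = 7.76

pH = 7.76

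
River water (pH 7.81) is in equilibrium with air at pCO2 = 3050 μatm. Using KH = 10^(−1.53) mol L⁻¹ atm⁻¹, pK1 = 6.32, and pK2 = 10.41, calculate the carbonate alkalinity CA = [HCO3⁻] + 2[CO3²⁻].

[CO2*] = KH · pCO2 = 10^(−1.53) × 3050×10^-6 = 9.001×10^-5 mol/L
α₀ = 1/(1 + K1/[H⁺] + K1K2/[H⁺]²) = 1/(1 + 10^+1.49 + 10^-1.11) = 0.03127
DIC = [CO2*]/α₀ = 9.001×10^-5 / 0.03127 = 2.879 mmol/L
CA = (α₁ + 2α₂)·DIC = (0.9663 + 2×0.002427) × 2.879 = 2.80 mmol/L

CA = 2.80 mmol/L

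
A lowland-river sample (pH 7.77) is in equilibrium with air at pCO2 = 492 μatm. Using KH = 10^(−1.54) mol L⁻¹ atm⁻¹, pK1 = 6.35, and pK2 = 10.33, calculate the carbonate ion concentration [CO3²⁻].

[CO2*] = KH · pCO2 = 10^(−1.54) × 492×10^-6 = 1.419×10^-5 mol/L
α₀ = 1/(1 + K1/[H⁺] + K1K2/[H⁺]²) = 1/(1 + 10^+1.42 + 10^-1.14) = 0.03653
DIC = [CO2*]/α₀ = 1.419×10^-5 / 0.03653 = 0.3884 mmol/L
[CO3²⁻] = α₂·DIC; α₂ = 0.002646, so [CO3²⁻] = 0.002646 × 0.3884 = 0.00103 mmol/L = 1.03 μmol/L

[CO3²⁻] = 1.03 μmol/L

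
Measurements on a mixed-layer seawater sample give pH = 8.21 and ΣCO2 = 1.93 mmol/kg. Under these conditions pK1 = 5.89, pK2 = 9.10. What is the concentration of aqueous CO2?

α₀ = 1 / (1 + K1/[H⁺] + K1K2/[H⁺]²) = 1 / (1 + 10^+2.32 + 10^+1.43)
   = 1 / (1 + 208.93 + 26.915) = 1/236.84 = 0.004222
[CO2*] = α₀ × DIC = 0.004222 × 1.93 = 0.00815 mmol/kg = 8.15 μmol/kg

[CO2*] = 8.15 μmol/kg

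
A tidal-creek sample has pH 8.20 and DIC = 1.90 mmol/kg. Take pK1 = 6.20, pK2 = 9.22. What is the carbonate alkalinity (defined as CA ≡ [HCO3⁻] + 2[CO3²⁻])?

CA = 2.05 mmol/kg

CA = [HCO3⁻] + 2[CO3²⁻] = (α₁ + 2α₂)·DIC
At pH 8.20: [H⁺]/K1 = 10^-2.00 = 0.010000, K2/[H⁺] = 10^-1.02 = 0.095499
α₁ = 1/(1 + 0.010000 + 0.095499) = 1/1.1055 = 0.9046; α₂ = α₁·K2/[H⁺] = 0.08639
α₁ + 2α₂ = 1.0773
CA = 1.0773 × 1.90 = 2.05 mmol/kg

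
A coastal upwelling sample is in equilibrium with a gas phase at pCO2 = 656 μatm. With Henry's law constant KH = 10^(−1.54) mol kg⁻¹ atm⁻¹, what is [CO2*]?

[CO2*] = 18.9 μmol/kg

KH = 10^(−1.54) = 2.884×10^-2 mol kg⁻¹ atm⁻¹
[CO2*] = KH · pCO2 = 2.884×10^-2 × 656×10^-6 atm = 1.89×10^-5 mol/kg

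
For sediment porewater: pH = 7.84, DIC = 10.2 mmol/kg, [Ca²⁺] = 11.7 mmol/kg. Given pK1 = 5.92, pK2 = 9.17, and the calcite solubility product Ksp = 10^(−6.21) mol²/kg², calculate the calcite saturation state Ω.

α₂ = 1 / (1 + [H⁺]/K2 + [H⁺]²/(K1K2)) = 1 / (1 + 10^+1.33 + 10^-0.59)
   = 1 / (1 + 21.380 + 0.25704) = 1/22.637 = 0.04418
[CO3²⁻] = α₂ × DIC = 0.04418 × 10.2 = 0.4506 mmol/kg
Ksp = 10^(−6.21) = 6.166×10^-7
Ω = [Ca²⁺][CO3²⁻]/Ksp = (11.7×10^-3)(4.506×10^-4) / 6.166×10^-7 = 8.55

Ω = 8.55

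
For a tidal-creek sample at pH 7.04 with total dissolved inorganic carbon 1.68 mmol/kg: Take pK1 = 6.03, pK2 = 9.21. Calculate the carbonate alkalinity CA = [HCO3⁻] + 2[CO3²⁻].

CA = [HCO3⁻] + 2[CO3²⁻] = (α₁ + 2α₂)·DIC
At pH 7.04: [H⁺]/K1 = 10^-1.01 = 0.097724, K2/[H⁺] = 10^-2.17 = 0.0067608
α₁ = 1/(1 + 0.097724 + 0.0067608) = 1/1.1045 = 0.9054; α₂ = α₁·K2/[H⁺] = 0.006121
α₁ + 2α₂ = 0.9176
CA = 0.9176 × 1.68 = 1.54 mmol/kg

CA = 1.54 mmol/kg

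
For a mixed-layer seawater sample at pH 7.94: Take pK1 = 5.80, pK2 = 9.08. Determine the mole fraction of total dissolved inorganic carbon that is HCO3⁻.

α₁ = 1 / (1 + [H⁺]/K1 + K2/[H⁺]) = 1 / (1 + 10^-2.14 + 10^-1.14)
   = 1 / (1 + 0.0072444 + 0.072444) = 1/1.0797 = 0.9262

α₁ = 0.926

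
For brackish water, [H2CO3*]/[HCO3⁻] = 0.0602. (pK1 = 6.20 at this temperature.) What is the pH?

From K1 = [H⁺][HCO3⁻]/[H2CO3*]:  pH = pK1 − log₁₀([H2CO3*]/[HCO3⁻])
log₁₀(0.0602) = -1.220
pH = 6.20 − (-1.220) = 7.42

pH = 7.42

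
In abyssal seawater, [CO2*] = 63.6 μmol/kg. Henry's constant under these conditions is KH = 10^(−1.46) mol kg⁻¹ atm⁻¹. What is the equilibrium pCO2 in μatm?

KH = 10^(−1.46) = 3.467×10^-2 mol kg⁻¹ atm⁻¹
pCO2 = [CO2*]/KH = 63.6×10^-6 / 3.467×10^-2 = 1.83×10^-3 atm = 1830 μatm

pCO2 = 1830 μatm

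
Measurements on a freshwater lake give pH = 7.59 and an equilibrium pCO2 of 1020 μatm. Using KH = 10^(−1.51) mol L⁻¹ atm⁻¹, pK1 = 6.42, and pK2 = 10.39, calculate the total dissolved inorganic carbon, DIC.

[CO2*] = KH · pCO2 = 10^(−1.51) × 1020×10^-6 = 3.152×10^-5 mol/L
α₀ = 1/(1 + K1/[H⁺] + K1K2/[H⁺]²) = 1/(1 + 10^+1.17 + 10^-1.63) = 0.06323
DIC = [CO2*]/α₀ = 3.152×10^-5 / 0.06323 = 0.498 mmol/L

DIC = 0.498 mmol/L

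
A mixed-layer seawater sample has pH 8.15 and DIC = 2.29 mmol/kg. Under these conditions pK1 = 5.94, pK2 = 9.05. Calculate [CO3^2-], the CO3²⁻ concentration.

[CO3²⁻] = 0.255 mmol/kg

α₂ = 1 / (1 + [H⁺]/K2 + [H⁺]²/(K1K2)) = 1 / (1 + 10^+0.90 + 10^-1.31)
   = 1 / (1 + 7.9433 + 0.048978) = 1/8.9923 = 0.1112
[CO3²⁻] = α₂ × DIC = 0.1112 × 2.29 = 0.255 mmol/kg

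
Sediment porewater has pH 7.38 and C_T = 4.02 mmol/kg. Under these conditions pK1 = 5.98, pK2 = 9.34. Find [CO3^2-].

α₂ = 1 / (1 + [H⁺]/K2 + [H⁺]²/(K1K2)) = 1 / (1 + 10^+1.96 + 10^+0.56)
   = 1 / (1 + 91.201 + 3.6308) = 1/95.832 = 0.01043
[CO3²⁻] = α₂ × DIC = 0.01043 × 4.02 = 0.0419 mmol/kg

[CO3²⁻] = 0.0419 mmol/kg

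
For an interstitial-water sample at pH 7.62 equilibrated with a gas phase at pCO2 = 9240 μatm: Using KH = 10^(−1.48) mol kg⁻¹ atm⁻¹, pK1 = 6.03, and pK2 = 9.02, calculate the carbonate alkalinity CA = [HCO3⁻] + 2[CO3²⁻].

CA = 12.9 mmol/kg

[CO2*] = KH · pCO2 = 10^(−1.48) × 9240×10^-6 = 3.060×10^-4 mol/kg
α₀ = 1/(1 + K1/[H⁺] + K1K2/[H⁺]²) = 1/(1 + 10^+1.59 + 10^+0.19) = 0.02412
DIC = [CO2*]/α₀ = 3.060×10^-4 / 0.02412 = 12.68 mmol/kg
CA = (α₁ + 2α₂)·DIC = (0.9385 + 2×0.03736) × 12.68 = 12.9 mmol/kg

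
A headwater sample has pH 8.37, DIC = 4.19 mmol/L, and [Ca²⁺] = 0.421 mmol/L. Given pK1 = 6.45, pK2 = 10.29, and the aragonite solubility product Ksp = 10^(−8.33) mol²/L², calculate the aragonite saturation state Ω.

α₂ = 1 / (1 + [H⁺]/K2 + [H⁺]²/(K1K2)) = 1 / (1 + 10^+1.92 + 10^+0.00)
   = 1 / (1 + 83.176 + 1.0000) = 1/85.176 = 0.01174
[CO3²⁻] = α₂ × DIC = 0.01174 × 4.19 = 0.04919 mmol/L
Ksp = 10^(−8.33) = 4.677×10^-9
Ω = [Ca²⁺][CO3²⁻]/Ksp = (0.421×10^-3)(4.919×10^-5) / 4.677×10^-9 = 4.43

Ω = 4.43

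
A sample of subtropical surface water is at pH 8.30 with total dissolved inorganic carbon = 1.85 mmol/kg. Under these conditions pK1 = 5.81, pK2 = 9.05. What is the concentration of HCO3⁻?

[HCO3⁻] = 1.57 mmol/kg

α₁ = 1 / (1 + [H⁺]/K1 + K2/[H⁺]) = 1 / (1 + 10^-2.49 + 10^-0.75)
   = 1 / (1 + 0.0032359 + 0.17783) = 1/1.1811 = 0.8467
[HCO3⁻] = α₁ × DIC = 0.8467 × 1.85 = 1.57 mmol/kg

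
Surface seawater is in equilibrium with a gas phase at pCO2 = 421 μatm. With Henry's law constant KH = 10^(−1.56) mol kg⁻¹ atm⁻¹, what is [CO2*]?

KH = 10^(−1.56) = 2.754×10^-2 mol kg⁻¹ atm⁻¹
[CO2*] = KH · pCO2 = 2.754×10^-2 × 421×10^-6 atm = 1.16×10^-5 mol/kg

[CO2*] = 11.6 μmol/kg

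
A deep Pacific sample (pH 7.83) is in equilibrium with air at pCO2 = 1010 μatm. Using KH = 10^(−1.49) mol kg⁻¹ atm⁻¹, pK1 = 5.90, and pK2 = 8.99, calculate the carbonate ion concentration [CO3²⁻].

[CO2*] = KH · pCO2 = 10^(−1.49) × 1010×10^-6 = 3.268×10^-5 mol/kg
α₀ = 1/(1 + K1/[H⁺] + K1K2/[H⁺]²) = 1/(1 + 10^+1.93 + 10^+0.77) = 0.01087
DIC = [CO2*]/α₀ = 3.268×10^-5 / 0.01087 = 3.007 mmol/kg
[CO3²⁻] = α₂·DIC; α₂ = 0.06400, so [CO3²⁻] = 0.06400 × 3.007 = 0.192 mmol/kg

[CO3²⁻] = 0.192 mmol/kg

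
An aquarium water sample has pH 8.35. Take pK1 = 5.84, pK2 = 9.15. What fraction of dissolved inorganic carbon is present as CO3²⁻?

α₂ = 0.136

α₂ = 1 / (1 + [H⁺]/K2 + [H⁺]²/(K1K2)) = 1 / (1 + 10^+0.80 + 10^-1.71)
   = 1 / (1 + 6.3096 + 0.019498) = 1/7.3291 = 0.1364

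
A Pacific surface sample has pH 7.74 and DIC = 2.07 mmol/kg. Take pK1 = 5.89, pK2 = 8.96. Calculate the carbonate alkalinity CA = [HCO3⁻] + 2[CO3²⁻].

CA = [HCO3⁻] + 2[CO3²⁻] = (α₁ + 2α₂)·DIC
At pH 7.74: [H⁺]/K1 = 10^-1.85 = 0.014125, K2/[H⁺] = 10^-1.22 = 0.060256
α₁ = 1/(1 + 0.014125 + 0.060256) = 1/1.0744 = 0.9308; α₂ = α₁·K2/[H⁺] = 0.05608
α₁ + 2α₂ = 1.0429
CA = 1.0429 × 2.07 = 2.16 mmol/kg

CA = 2.16 mmol/kg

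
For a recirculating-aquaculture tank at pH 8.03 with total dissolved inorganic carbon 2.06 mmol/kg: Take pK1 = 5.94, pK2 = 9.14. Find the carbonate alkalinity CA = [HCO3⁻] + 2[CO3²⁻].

CA = 2.19 mmol/kg

CA = [HCO3⁻] + 2[CO3²⁻] = (α₁ + 2α₂)·DIC
At pH 8.03: [H⁺]/K1 = 10^-2.09 = 0.0081283, K2/[H⁺] = 10^-1.11 = 0.077625
α₁ = 1/(1 + 0.0081283 + 0.077625) = 1/1.0858 = 0.9210; α₂ = α₁·K2/[H⁺] = 0.07149
α₁ + 2α₂ = 1.0640
CA = 1.0640 × 2.06 = 2.19 mmol/kg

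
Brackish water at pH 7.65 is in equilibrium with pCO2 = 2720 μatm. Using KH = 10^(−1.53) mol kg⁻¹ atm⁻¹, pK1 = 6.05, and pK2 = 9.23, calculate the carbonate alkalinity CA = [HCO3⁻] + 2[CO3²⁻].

CA = 3.36 mmol/kg

[CO2*] = KH · pCO2 = 10^(−1.53) × 2720×10^-6 = 8.027×10^-5 mol/kg
α₀ = 1/(1 + K1/[H⁺] + K1K2/[H⁺]²) = 1/(1 + 10^+1.60 + 10^+0.02) = 0.02389
DIC = [CO2*]/α₀ = 8.027×10^-5 / 0.02389 = 3.360 mmol/kg
CA = (α₁ + 2α₂)·DIC = (0.9511 + 2×0.02502) × 3.360 = 3.36 mmol/kg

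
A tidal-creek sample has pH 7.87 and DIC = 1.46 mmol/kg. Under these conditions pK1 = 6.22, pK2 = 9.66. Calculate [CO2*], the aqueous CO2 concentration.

α₀ = 1 / (1 + K1/[H⁺] + K1K2/[H⁺]²) = 1 / (1 + 10^+1.65 + 10^-0.14)
   = 1 / (1 + 44.668 + 0.72444) = 1/46.393 = 0.02156
[CO2*] = α₀ × DIC = 0.02156 × 1.46 = 0.0315 mmol/kg

[CO2*] = 0.0315 mmol/kg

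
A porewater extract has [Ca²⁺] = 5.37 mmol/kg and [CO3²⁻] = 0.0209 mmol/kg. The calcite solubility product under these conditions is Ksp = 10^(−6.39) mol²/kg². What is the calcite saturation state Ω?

Ksp = 10^(−6.39) = 4.074×10^-7
Ω = [Ca²⁺][CO3²⁻]/Ksp = (5.37×10^-3)(0.0209×10^-3) / 4.074×10^-7 = 0.275

Ω = 0.275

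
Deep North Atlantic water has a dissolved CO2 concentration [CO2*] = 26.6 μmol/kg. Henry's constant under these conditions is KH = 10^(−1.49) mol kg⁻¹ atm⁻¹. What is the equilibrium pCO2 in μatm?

KH = 10^(−1.49) = 3.236×10^-2 mol kg⁻¹ atm⁻¹
pCO2 = [CO2*]/KH = 26.6×10^-6 / 3.236×10^-2 = 8.22×10^-4 atm = 822 μatm

pCO2 = 822 μatm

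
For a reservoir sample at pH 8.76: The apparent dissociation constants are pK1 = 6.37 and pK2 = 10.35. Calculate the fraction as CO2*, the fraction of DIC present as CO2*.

α₀ = 1 / (1 + K1/[H⁺] + K1K2/[H⁺]²) = 1 / (1 + 10^+2.39 + 10^+0.80)
   = 1 / (1 + 245.47 + 6.3096) = 1/252.78 = 0.003956

α₀ = 0.00396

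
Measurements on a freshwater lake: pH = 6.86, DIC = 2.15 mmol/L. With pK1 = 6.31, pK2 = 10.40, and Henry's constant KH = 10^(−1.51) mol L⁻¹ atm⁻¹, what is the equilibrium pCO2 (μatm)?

α₀ = 1 / (1 + K1/[H⁺] + K1K2/[H⁺]²) = 1 / (1 + 10^+0.55 + 10^-2.99)
   = 1 / (1 + 3.5481 + 0.0010233) = 1/4.5492 = 0.2198
[CO2*] = α₀ × DIC = 0.2198 × 2.15 = 0.4726 mmol/L
pCO2 = [CO2*]/KH = 4.726×10^-4 / 3.090×10^-2 = 1.53×10^4 μatm

pCO2 = 1.53×10^4 μatm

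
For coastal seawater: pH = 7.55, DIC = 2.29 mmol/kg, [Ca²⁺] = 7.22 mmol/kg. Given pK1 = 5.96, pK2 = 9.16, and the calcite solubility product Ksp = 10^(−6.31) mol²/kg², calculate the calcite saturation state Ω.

Ω = 0.789

α₂ = 1 / (1 + [H⁺]/K2 + [H⁺]²/(K1K2)) = 1 / (1 + 10^+1.61 + 10^+0.02)
   = 1 / (1 + 40.738 + 1.0471) = 1/42.785 = 0.02337
[CO3²⁻] = α₂ × DIC = 0.02337 × 2.29 = 0.05352 mmol/kg
Ksp = 10^(−6.31) = 4.898×10^-7
Ω = [Ca²⁺][CO3²⁻]/Ksp = (7.22×10^-3)(5.352×10^-5) / 4.898×10^-7 = 0.789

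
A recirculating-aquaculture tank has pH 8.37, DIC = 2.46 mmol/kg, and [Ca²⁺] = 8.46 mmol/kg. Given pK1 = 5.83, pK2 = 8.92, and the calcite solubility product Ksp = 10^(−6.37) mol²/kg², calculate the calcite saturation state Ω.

α₂ = 1 / (1 + [H⁺]/K2 + [H⁺]²/(K1K2)) = 1 / (1 + 10^+0.55 + 10^-1.99)
   = 1 / (1 + 3.5481 + 0.010233) = 1/4.5584 = 0.2194
[CO3²⁻] = α₂ × DIC = 0.2194 × 2.46 = 0.5397 mmol/kg
Ksp = 10^(−6.37) = 4.266×10^-7
Ω = [Ca²⁺][CO3²⁻]/Ksp = (8.46×10^-3)(5.397×10^-4) / 4.266×10^-7 = 10.7

Ω = 10.7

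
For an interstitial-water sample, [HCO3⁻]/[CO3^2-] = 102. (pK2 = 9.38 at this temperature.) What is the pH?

pH = 7.37

From K2 = [H⁺][CO3^2-]/[HCO3⁻]:  pH = pK2 − log₁₀([HCO3⁻]/[CO3^2-])
log₁₀(102) = +2.009
pH = 9.38 − (+2.009) = 7.37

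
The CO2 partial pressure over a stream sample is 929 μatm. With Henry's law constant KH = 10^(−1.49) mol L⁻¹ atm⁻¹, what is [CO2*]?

[CO2*] = 30.1 μmol/L

KH = 10^(−1.49) = 3.236×10^-2 mol L⁻¹ atm⁻¹
[CO2*] = KH · pCO2 = 3.236×10^-2 × 929×10^-6 atm = 3.01×10^-5 mol/L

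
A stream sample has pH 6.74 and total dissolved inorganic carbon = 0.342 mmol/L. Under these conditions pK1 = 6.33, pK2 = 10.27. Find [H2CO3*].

[CO2*] = 0.0958 mmol/L

α₀ = 1 / (1 + K1/[H⁺] + K1K2/[H⁺]²) = 1 / (1 + 10^+0.41 + 10^-3.12)
   = 1 / (1 + 2.5704 + 0.00075858) = 1/3.5712 = 0.2800
[CO2*] = α₀ × DIC = 0.2800 × 0.342 = 0.0958 mmol/L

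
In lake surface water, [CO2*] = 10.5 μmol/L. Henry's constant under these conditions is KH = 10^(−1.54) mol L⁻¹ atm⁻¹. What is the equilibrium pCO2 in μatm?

pCO2 = 364 μatm

KH = 10^(−1.54) = 2.884×10^-2 mol L⁻¹ atm⁻¹
pCO2 = [CO2*]/KH = 10.5×10^-6 / 2.884×10^-2 = 3.64×10^-4 atm = 364 μatm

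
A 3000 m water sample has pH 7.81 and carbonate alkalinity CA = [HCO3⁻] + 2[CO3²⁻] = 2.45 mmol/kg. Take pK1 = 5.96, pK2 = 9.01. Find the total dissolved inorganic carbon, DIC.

CA = [HCO3⁻] + 2[CO3²⁻] = (α₁ + 2α₂)·DIC
At pH 7.81: [H⁺]/K1 = 10^-1.85 = 0.014125, K2/[H⁺] = 10^-1.20 = 0.063096
α₁ = 1/(1 + 0.014125 + 0.063096) = 1/1.0772 = 0.9283; α₂ = α₁·K2/[H⁺] = 0.05857
α₁ + 2α₂ = 1.0455
DIC = CA / (α₁ + 2α₂) = 2.45 / 1.0455 = 2.34 mmol/kg

DIC = 2.34 mmol/kg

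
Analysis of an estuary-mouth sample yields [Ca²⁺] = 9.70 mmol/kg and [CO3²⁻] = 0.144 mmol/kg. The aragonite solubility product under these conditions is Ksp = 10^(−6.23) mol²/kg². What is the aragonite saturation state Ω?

Ω = 2.37

Ksp = 10^(−6.23) = 5.888×10^-7
Ω = [Ca²⁺][CO3²⁻]/Ksp = (9.70×10^-3)(0.144×10^-3) / 5.888×10^-7 = 2.37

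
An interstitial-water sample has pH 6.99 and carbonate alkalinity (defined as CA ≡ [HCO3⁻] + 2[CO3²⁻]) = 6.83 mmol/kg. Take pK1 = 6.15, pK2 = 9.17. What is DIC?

CA = [HCO3⁻] + 2[CO3²⁻] = (α₁ + 2α₂)·DIC
At pH 6.99: [H⁺]/K1 = 10^-0.84 = 0.14454, K2/[H⁺] = 10^-2.18 = 0.0066069
α₁ = 1/(1 + 0.14454 + 0.0066069) = 1/1.1512 = 0.8687; α₂ = α₁·K2/[H⁺] = 0.005739
α₁ + 2α₂ = 0.8802
DIC = CA / (α₁ + 2α₂) = 6.83 / 0.8802 = 7.76 mmol/kg

DIC = 7.76 mmol/kg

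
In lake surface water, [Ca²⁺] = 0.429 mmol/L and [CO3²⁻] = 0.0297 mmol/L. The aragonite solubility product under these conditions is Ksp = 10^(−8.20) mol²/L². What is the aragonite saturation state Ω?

Ω = 2.02

Ksp = 10^(−8.20) = 6.310×10^-9
Ω = [Ca²⁺][CO3²⁻]/Ksp = (0.429×10^-3)(0.0297×10^-3) / 6.310×10^-9 = 2.02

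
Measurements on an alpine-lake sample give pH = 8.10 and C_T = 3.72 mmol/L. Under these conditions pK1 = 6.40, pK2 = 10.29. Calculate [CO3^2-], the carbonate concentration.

α₂ = 1 / (1 + [H⁺]/K2 + [H⁺]²/(K1K2)) = 1 / (1 + 10^+2.19 + 10^+0.49)
   = 1 / (1 + 154.88 + 3.0903) = 1/158.97 = 0.006290
[CO3²⁻] = α₂ × DIC = 0.006290 × 3.72 = 0.0234 mmol/L

[CO3²⁻] = 0.0234 mmol/L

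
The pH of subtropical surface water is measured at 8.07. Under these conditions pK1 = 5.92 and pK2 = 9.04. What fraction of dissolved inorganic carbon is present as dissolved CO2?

α₀ = 0.00635

α₀ = 1 / (1 + K1/[H⁺] + K1K2/[H⁺]²) = 1 / (1 + 10^+2.15 + 10^+1.18)
   = 1 / (1 + 141.25 + 15.136) = 1/157.39 = 0.006354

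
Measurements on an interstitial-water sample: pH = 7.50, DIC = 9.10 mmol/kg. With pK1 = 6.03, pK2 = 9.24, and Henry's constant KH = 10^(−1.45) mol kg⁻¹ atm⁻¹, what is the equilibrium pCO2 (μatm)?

α₀ = 1 / (1 + K1/[H⁺] + K1K2/[H⁺]²) = 1 / (1 + 10^+1.47 + 10^-0.27)
   = 1 / (1 + 29.512 + 0.53703) = 1/31.049 = 0.03221
[CO2*] = α₀ × DIC = 0.03221 × 9.10 = 0.2931 mmol/kg
pCO2 = [CO2*]/KH = 2.931×10^-4 / 3.548×10^-2 = 8260 μatm

pCO2 = 8260 μatm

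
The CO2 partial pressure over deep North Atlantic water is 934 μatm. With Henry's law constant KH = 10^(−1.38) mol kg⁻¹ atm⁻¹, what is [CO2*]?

[CO2*] = 38.9 μmol/kg

KH = 10^(−1.38) = 4.169×10^-2 mol kg⁻¹ atm⁻¹
[CO2*] = KH · pCO2 = 4.169×10^-2 × 934×10^-6 atm = 3.89×10^-5 mol/kg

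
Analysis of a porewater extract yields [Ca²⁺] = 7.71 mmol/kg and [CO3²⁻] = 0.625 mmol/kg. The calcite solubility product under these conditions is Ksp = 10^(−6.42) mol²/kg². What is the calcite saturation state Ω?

Ω = 12.7

Ksp = 10^(−6.42) = 3.802×10^-7
Ω = [Ca²⁺][CO3²⁻]/Ksp = (7.71×10^-3)(0.625×10^-3) / 3.802×10^-7 = 12.7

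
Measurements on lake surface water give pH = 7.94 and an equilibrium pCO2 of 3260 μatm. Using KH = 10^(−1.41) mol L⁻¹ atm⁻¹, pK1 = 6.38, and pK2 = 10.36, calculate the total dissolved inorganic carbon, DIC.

[CO2*] = KH · pCO2 = 10^(−1.41) × 3260×10^-6 = 1.268×10^-4 mol/L
α₀ = 1/(1 + K1/[H⁺] + K1K2/[H⁺]²) = 1/(1 + 10^+1.56 + 10^-0.86) = 0.02671
DIC = [CO2*]/α₀ = 1.268×10^-4 / 0.02671 = 4.75 mmol/L

DIC = 4.75 mmol/L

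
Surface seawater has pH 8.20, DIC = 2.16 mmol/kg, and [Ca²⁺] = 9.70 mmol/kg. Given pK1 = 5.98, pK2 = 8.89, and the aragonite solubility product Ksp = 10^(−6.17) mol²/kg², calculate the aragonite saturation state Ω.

α₂ = 1 / (1 + [H⁺]/K2 + [H⁺]²/(K1K2)) = 1 / (1 + 10^+0.69 + 10^-1.53)
   = 1 / (1 + 4.8978 + 0.029512) = 1/5.9273 = 0.1687
[CO3²⁻] = α₂ × DIC = 0.1687 × 2.16 = 0.3644 mmol/kg
Ksp = 10^(−6.17) = 6.761×10^-7
Ω = [Ca²⁺][CO3²⁻]/Ksp = (9.70×10^-3)(3.644×10^-4) / 6.761×10^-7 = 5.23

Ω = 5.23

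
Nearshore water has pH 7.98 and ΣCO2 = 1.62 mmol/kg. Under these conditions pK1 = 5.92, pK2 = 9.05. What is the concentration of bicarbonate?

α₁ = 1 / (1 + [H⁺]/K1 + K2/[H⁺]) = 1 / (1 + 10^-2.06 + 10^-1.07)
   = 1 / (1 + 0.0087096 + 0.085114) = 1/1.0938 = 0.9142
[HCO3⁻] = α₁ × DIC = 0.9142 × 1.62 = 1.48 mmol/kg

[HCO3⁻] = 1.48 mmol/kg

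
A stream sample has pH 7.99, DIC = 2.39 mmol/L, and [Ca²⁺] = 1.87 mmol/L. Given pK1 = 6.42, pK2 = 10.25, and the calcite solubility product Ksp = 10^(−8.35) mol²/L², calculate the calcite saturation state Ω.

α₂ = 1 / (1 + [H⁺]/K2 + [H⁺]²/(K1K2)) = 1 / (1 + 10^+2.26 + 10^+0.69)
   = 1 / (1 + 181.97 + 4.8978) = 1/187.87 = 0.005323
[CO3²⁻] = α₂ × DIC = 0.005323 × 2.39 = 0.01272 mmol/L = 12.72 μmol/L
Ksp = 10^(−8.35) = 4.467×10^-9
Ω = [Ca²⁺][CO3²⁻]/Ksp = (1.87×10^-3)(1.272×10^-5) / 4.467×10^-9 = 5.33

Ω = 5.33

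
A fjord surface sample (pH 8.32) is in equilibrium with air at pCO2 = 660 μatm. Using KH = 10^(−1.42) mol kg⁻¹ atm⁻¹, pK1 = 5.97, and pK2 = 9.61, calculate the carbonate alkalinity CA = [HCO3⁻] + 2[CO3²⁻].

CA = 6.19 mmol/kg

[CO2*] = KH · pCO2 = 10^(−1.42) × 660×10^-6 = 2.509×10^-5 mol/kg
α₀ = 1/(1 + K1/[H⁺] + K1K2/[H⁺]²) = 1/(1 + 10^+2.35 + 10^+1.06) = 0.004231
DIC = [CO2*]/α₀ = 2.509×10^-5 / 0.004231 = 5.931 mmol/kg
CA = (α₁ + 2α₂)·DIC = (0.9472 + 2×0.04858) × 5.931 = 6.19 mmol/kg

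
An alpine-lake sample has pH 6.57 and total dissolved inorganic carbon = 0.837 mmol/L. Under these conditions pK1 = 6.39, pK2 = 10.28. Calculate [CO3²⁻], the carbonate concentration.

α₂ = 1 / (1 + [H⁺]/K2 + [H⁺]²/(K1K2)) = 1 / (1 + 10^+3.71 + 10^+3.53)
   = 1 / (1 + 5128.6 + 3388.4) = 1/8518.1 = 0.0001174
[CO3²⁻] = α₂ × DIC = 0.0001174 × 0.837 = 9.83×10^-5 mmol/L = 0.0983 μmol/L

[CO3²⁻] = 0.0983 μmol/L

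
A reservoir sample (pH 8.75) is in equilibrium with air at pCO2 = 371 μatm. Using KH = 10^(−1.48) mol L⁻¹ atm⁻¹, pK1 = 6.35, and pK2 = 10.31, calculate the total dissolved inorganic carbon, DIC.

[CO2*] = KH · pCO2 = 10^(−1.48) × 371×10^-6 = 1.228×10^-5 mol/L
α₀ = 1/(1 + K1/[H⁺] + K1K2/[H⁺]²) = 1/(1 + 10^+2.40 + 10^+0.84) = 0.003859
DIC = [CO2*]/α₀ = 1.228×10^-5 / 0.003859 = 3.18 mmol/L

DIC = 3.18 mmol/L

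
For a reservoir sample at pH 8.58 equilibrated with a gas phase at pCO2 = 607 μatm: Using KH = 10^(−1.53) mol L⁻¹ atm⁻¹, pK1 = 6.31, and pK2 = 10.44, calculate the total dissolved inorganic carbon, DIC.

[CO2*] = KH · pCO2 = 10^(−1.53) × 607×10^-6 = 1.791×10^-5 mol/L
α₀ = 1/(1 + K1/[H⁺] + K1K2/[H⁺]²) = 1/(1 + 10^+2.27 + 10^+0.41) = 0.005269
DIC = [CO2*]/α₀ = 1.791×10^-5 / 0.005269 = 3.40 mmol/L

DIC = 3.40 mmol/L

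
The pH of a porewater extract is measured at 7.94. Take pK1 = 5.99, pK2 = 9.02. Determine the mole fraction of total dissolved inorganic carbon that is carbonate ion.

α₂ = 0.0760

α₂ = 1 / (1 + [H⁺]/K2 + [H⁺]²/(K1K2)) = 1 / (1 + 10^+1.08 + 10^-0.87)
   = 1 / (1 + 12.023 + 0.13490) = 1/13.158 = 0.07600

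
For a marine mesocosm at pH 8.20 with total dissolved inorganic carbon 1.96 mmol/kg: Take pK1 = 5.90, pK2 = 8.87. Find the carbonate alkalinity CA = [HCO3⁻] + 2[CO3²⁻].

CA = [HCO3⁻] + 2[CO3²⁻] = (α₁ + 2α₂)·DIC
At pH 8.20: [H⁺]/K1 = 10^-2.30 = 0.0050119, K2/[H⁺] = 10^-0.67 = 0.21380
α₁ = 1/(1 + 0.0050119 + 0.21380) = 1/1.2188 = 0.8205; α₂ = α₁·K2/[H⁺] = 0.1754
α₁ + 2α₂ = 1.1713
CA = 1.1713 × 1.96 = 2.30 mmol/kg

CA = 2.30 mmol/kg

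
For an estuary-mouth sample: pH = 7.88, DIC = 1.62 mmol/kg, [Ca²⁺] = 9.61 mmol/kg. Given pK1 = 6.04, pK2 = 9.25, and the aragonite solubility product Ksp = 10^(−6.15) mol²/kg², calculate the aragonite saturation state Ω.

α₂ = 1 / (1 + [H⁺]/K2 + [H⁺]²/(K1K2)) = 1 / (1 + 10^+1.37 + 10^-0.47)
   = 1 / (1 + 23.442 + 0.33884) = 1/24.781 = 0.04035
[CO3²⁻] = α₂ × DIC = 0.04035 × 1.62 = 0.06537 mmol/kg
Ksp = 10^(−6.15) = 7.079×10^-7
Ω = [Ca²⁺][CO3²⁻]/Ksp = (9.61×10^-3)(6.537×10^-5) / 7.079×10^-7 = 0.887

Ω = 0.887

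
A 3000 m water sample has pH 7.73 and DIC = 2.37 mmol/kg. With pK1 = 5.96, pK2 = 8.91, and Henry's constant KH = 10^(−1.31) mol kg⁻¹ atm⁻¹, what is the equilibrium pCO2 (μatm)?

pCO2 = 759 μatm

α₀ = 1 / (1 + K1/[H⁺] + K1K2/[H⁺]²) = 1 / (1 + 10^+1.77 + 10^+0.59)
   = 1 / (1 + 58.884 + 3.8905) = 1/63.775 = 0.01568
[CO2*] = α₀ × DIC = 0.01568 × 2.37 = 0.03716 mmol/kg
pCO2 = [CO2*]/KH = 3.716×10^-5 / 4.898×10^-2 = 759 μatm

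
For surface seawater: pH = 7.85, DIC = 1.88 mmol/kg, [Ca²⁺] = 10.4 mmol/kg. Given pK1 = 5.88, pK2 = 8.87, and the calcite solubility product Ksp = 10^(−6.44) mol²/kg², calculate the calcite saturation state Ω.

Ω = 4.65

α₂ = 1 / (1 + [H⁺]/K2 + [H⁺]²/(K1K2)) = 1 / (1 + 10^+1.02 + 10^-0.95)
   = 1 / (1 + 10.471 + 0.11220) = 1/11.583 = 0.08633
[CO3²⁻] = α₂ × DIC = 0.08633 × 1.88 = 0.1623 mmol/kg
Ksp = 10^(−6.44) = 3.631×10^-7
Ω = [Ca²⁺][CO3²⁻]/Ksp = (10.4×10^-3)(1.623×10^-4) / 3.631×10^-7 = 4.65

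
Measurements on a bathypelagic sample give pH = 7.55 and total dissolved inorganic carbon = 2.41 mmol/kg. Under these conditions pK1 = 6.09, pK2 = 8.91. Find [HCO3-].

α₁ = 1 / (1 + [H⁺]/K1 + K2/[H⁺]) = 1 / (1 + 10^-1.46 + 10^-1.36)
   = 1 / (1 + 0.034674 + 0.043652) = 1/1.0783 = 0.9274
[HCO3⁻] = α₁ × DIC = 0.9274 × 2.41 = 2.23 mmol/kg

[HCO3⁻] = 2.23 mmol/kg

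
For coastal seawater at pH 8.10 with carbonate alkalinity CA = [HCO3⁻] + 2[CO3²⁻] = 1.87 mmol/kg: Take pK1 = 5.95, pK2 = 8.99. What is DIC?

CA = [HCO3⁻] + 2[CO3²⁻] = (α₁ + 2α₂)·DIC
At pH 8.10: [H⁺]/K1 = 10^-2.15 = 0.0070795, K2/[H⁺] = 10^-0.89 = 0.12882
α₁ = 1/(1 + 0.0070795 + 0.12882) = 1/1.1359 = 0.8804; α₂ = α₁·K2/[H⁺] = 0.1134
α₁ + 2α₂ = 1.1072
DIC = CA / (α₁ + 2α₂) = 1.87 / 1.1072 = 1.69 mmol/kg

DIC = 1.69 mmol/kg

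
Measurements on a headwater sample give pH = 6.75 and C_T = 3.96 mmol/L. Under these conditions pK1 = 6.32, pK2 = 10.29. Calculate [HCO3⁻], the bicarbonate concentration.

α₁ = 1 / (1 + [H⁺]/K1 + K2/[H⁺]) = 1 / (1 + 10^-0.43 + 10^-3.54)
   = 1 / (1 + 0.37154 + 0.00028840) = 1/1.3718 = 0.7290
[HCO3⁻] = α₁ × DIC = 0.7290 × 3.96 = 2.89 mmol/L

[HCO3⁻] = 2.89 mmol/L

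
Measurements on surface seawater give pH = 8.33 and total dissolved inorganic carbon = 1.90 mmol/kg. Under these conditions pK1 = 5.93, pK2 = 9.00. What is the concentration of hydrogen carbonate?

α₁ = 1 / (1 + [H⁺]/K1 + K2/[H⁺]) = 1 / (1 + 10^-2.40 + 10^-0.67)
   = 1 / (1 + 0.0039811 + 0.21380) = 1/1.2178 = 0.8212
[HCO3⁻] = α₁ × DIC = 0.8212 × 1.90 = 1.56 mmol/kg

[HCO3⁻] = 1.56 mmol/kg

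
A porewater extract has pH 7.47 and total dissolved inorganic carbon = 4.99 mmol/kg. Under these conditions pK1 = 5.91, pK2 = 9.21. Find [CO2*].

α₀ = 1 / (1 + K1/[H⁺] + K1K2/[H⁺]²) = 1 / (1 + 10^+1.56 + 10^-0.18)
   = 1 / (1 + 36.308 + 0.66069) = 1/37.968 = 0.02634
[CO2*] = α₀ × DIC = 0.02634 × 4.99 = 0.131 mmol/kg

[CO2*] = 0.131 mmol/kg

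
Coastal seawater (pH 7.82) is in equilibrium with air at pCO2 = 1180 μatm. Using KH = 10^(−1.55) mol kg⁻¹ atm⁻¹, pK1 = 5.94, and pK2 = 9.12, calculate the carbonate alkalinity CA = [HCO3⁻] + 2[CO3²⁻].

[CO2*] = KH · pCO2 = 10^(−1.55) × 1180×10^-6 = 3.326×10^-5 mol/kg
α₀ = 1/(1 + K1/[H⁺] + K1K2/[H⁺]²) = 1/(1 + 10^+1.88 + 10^+0.58) = 0.01240
DIC = [CO2*]/α₀ = 3.326×10^-5 / 0.01240 = 2.682 mmol/kg
CA = (α₁ + 2α₂)·DIC = (0.9405 + 2×0.04714) × 2.682 = 2.78 mmol/kg

CA = 2.78 mmol/kg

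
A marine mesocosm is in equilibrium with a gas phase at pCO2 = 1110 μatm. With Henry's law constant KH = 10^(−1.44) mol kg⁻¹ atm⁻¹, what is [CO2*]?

KH = 10^(−1.44) = 3.631×10^-2 mol kg⁻¹ atm⁻¹
[CO2*] = KH · pCO2 = 3.631×10^-2 × 1110×10^-6 atm = 4.03×10^-5 mol/kg

[CO2*] = 40.3 μmol/kg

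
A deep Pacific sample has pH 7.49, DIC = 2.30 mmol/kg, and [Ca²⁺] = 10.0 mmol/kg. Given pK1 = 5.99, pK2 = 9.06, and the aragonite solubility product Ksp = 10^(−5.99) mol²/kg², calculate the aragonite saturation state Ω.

α₂ = 1 / (1 + [H⁺]/K2 + [H⁺]²/(K1K2)) = 1 / (1 + 10^+1.57 + 10^+0.07)
   = 1 / (1 + 37.154 + 1.1749) = 1/39.328 = 0.02543
[CO3²⁻] = α₂ × DIC = 0.02543 × 2.30 = 0.05848 mmol/kg
Ksp = 10^(−5.99) = 1.023×10^-6
Ω = [Ca²⁺][CO3²⁻]/Ksp = (10.0×10^-3)(5.848×10^-5) / 1.023×10^-6 = 0.572

Ω = 0.572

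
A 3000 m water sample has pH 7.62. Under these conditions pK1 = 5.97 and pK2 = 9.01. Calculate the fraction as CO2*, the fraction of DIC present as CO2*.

α₀ = 0.0211

α₀ = 1 / (1 + K1/[H⁺] + K1K2/[H⁺]²) = 1 / (1 + 10^+1.65 + 10^+0.26)
   = 1 / (1 + 44.668 + 1.8197) = 1/47.488 = 0.02106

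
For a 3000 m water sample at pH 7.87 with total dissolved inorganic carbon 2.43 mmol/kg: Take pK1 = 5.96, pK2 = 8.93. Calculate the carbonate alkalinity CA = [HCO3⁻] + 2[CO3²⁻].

CA = [HCO3⁻] + 2[CO3²⁻] = (α₁ + 2α₂)·DIC
At pH 7.87: [H⁺]/K1 = 10^-1.91 = 0.012303, K2/[H⁺] = 10^-1.06 = 0.087096
α₁ = 1/(1 + 0.012303 + 0.087096) = 1/1.0994 = 0.9096; α₂ = α₁·K2/[H⁺] = 0.07922
α₁ + 2α₂ = 1.0680
CA = 1.0680 × 2.43 = 2.60 mmol/kg

CA = 2.60 mmol/kg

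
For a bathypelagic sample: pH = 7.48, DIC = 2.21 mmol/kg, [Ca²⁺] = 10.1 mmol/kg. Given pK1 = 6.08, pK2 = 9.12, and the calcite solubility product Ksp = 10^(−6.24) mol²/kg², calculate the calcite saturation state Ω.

Ω = 0.836

α₂ = 1 / (1 + [H⁺]/K2 + [H⁺]²/(K1K2)) = 1 / (1 + 10^+1.64 + 10^+0.24)
   = 1 / (1 + 43.652 + 1.7378) = 1/46.389 = 0.02156
[CO3²⁻] = α₂ × DIC = 0.02156 × 2.21 = 0.04764 mmol/kg
Ksp = 10^(−6.24) = 5.754×10^-7
Ω = [Ca²⁺][CO3²⁻]/Ksp = (10.1×10^-3)(4.764×10^-5) / 5.754×10^-7 = 0.836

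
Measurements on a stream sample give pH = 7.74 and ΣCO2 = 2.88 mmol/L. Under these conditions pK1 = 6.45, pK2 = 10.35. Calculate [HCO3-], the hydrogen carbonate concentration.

[HCO3⁻] = 2.73 mmol/L

α₁ = 1 / (1 + [H⁺]/K1 + K2/[H⁺]) = 1 / (1 + 10^-1.29 + 10^-2.61)
   = 1 / (1 + 0.051286 + 0.0024547) = 1/1.0537 = 0.9490
[HCO3⁻] = α₁ × DIC = 0.9490 × 2.88 = 2.73 mmol/L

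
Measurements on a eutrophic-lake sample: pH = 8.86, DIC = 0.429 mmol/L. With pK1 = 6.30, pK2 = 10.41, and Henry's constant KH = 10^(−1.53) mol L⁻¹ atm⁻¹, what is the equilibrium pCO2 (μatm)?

α₀ = 1 / (1 + K1/[H⁺] + K1K2/[H⁺]²) = 1 / (1 + 10^+2.56 + 10^+1.01)
   = 1 / (1 + 363.08 + 10.233) = 1/374.31 = 0.002672
[CO2*] = α₀ × DIC = 0.002672 × 0.429 = 0.001146 mmol/L = 1.146 μmol/L
pCO2 = [CO2*]/KH = 1.146×10^-6 / 2.951×10^-2 = 38.8 μatm

pCO2 = 38.8 μatm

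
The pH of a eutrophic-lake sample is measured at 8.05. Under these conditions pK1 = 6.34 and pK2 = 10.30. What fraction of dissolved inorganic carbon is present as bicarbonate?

α₁ = 0.975

α₁ = 1 / (1 + [H⁺]/K1 + K2/[H⁺]) = 1 / (1 + 10^-1.71 + 10^-2.25)
   = 1 / (1 + 0.019498 + 0.0056234) = 1/1.0251 = 0.9755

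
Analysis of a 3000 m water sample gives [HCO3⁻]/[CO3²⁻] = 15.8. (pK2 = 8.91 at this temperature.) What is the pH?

From K2 = [H⁺][CO3²⁻]/[HCO3⁻]:  pH = pK2 − log₁₀([HCO3⁻]/[CO3²⁻])
log₁₀(15.8) = +1.199
pH = 8.91 − (+1.199) = 7.71

pH = 7.71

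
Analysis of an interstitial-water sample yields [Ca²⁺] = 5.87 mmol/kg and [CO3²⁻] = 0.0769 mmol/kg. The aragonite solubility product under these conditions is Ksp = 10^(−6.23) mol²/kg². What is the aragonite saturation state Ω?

Ω = 0.767

Ksp = 10^(−6.23) = 5.888×10^-7
Ω = [Ca²⁺][CO3²⁻]/Ksp = (5.87×10^-3)(0.0769×10^-3) / 5.888×10^-7 = 0.767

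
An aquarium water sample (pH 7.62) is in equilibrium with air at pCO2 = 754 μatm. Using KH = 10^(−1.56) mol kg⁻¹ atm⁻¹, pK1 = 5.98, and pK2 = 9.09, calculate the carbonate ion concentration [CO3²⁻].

[CO2*] = KH · pCO2 = 10^(−1.56) × 754×10^-6 = 2.077×10^-5 mol/kg
α₀ = 1/(1 + K1/[H⁺] + K1K2/[H⁺]²) = 1/(1 + 10^+1.64 + 10^+0.17) = 0.02168
DIC = [CO2*]/α₀ = 2.077×10^-5 / 0.02168 = 0.9580 mmol/kg
[CO3²⁻] = α₂·DIC; α₂ = 0.03206, so [CO3²⁻] = 0.03206 × 0.9580 = 0.0307 mmol/kg

[CO3²⁻] = 0.0307 mmol/kg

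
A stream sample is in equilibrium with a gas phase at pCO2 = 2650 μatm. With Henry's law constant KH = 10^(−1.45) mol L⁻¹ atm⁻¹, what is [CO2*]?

KH = 10^(−1.45) = 3.548×10^-2 mol L⁻¹ atm⁻¹
[CO2*] = KH · pCO2 = 3.548×10^-2 × 2650×10^-6 atm = 9.40×10^-5 mol/L

[CO2*] = 94.0 μmol/L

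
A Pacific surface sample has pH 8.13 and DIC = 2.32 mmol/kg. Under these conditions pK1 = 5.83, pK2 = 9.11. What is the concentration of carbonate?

α₂ = 1 / (1 + [H⁺]/K2 + [H⁺]²/(K1K2)) = 1 / (1 + 10^+0.98 + 10^-1.32)
   = 1 / (1 + 9.5499 + 0.047863) = 1/10.598 = 0.09436
[CO3²⁻] = α₂ × DIC = 0.09436 × 2.32 = 0.219 mmol/kg

[CO3²⁻] = 0.219 mmol/kg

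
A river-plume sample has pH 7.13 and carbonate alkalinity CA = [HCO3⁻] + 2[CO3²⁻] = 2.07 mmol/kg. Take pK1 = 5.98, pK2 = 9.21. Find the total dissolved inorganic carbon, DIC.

DIC = 2.20 mmol/kg

CA = [HCO3⁻] + 2[CO3²⁻] = (α₁ + 2α₂)·DIC
At pH 7.13: [H⁺]/K1 = 10^-1.15 = 0.070795, K2/[H⁺] = 10^-2.08 = 0.0083176
α₁ = 1/(1 + 0.070795 + 0.0083176) = 1/1.0791 = 0.9267; α₂ = α₁·K2/[H⁺] = 0.007708
α₁ + 2α₂ = 0.9421
DIC = CA / (α₁ + 2α₂) = 2.07 / 0.9421 = 2.20 mmol/kg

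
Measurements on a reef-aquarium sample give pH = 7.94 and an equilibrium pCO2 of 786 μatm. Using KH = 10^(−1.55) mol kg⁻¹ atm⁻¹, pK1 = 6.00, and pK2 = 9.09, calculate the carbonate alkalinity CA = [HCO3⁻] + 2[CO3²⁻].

[CO2*] = KH · pCO2 = 10^(−1.55) × 786×10^-6 = 2.215×10^-5 mol/kg
α₀ = 1/(1 + K1/[H⁺] + K1K2/[H⁺]²) = 1/(1 + 10^+1.94 + 10^+0.79) = 0.01061
DIC = [CO2*]/α₀ = 2.215×10^-5 / 0.01061 = 2.088 mmol/kg
CA = (α₁ + 2α₂)·DIC = (0.9240 + 2×0.06541) × 2.088 = 2.20 mmol/kg

CA = 2.20 mmol/kg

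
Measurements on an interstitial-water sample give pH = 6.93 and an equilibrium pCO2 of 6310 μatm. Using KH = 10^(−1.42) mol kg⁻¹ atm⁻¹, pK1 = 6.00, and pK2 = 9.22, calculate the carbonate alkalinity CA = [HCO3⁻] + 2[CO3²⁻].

[CO2*] = KH · pCO2 = 10^(−1.42) × 6310×10^-6 = 2.399×10^-4 mol/kg
α₀ = 1/(1 + K1/[H⁺] + K1K2/[H⁺]²) = 1/(1 + 10^+0.93 + 10^-1.36) = 0.1047
DIC = [CO2*]/α₀ = 2.399×10^-4 / 0.1047 = 2.292 mmol/kg
CA = (α₁ + 2α₂)·DIC = (0.8908 + 2×0.004568) × 2.292 = 2.06 mmol/kg

CA = 2.06 mmol/kg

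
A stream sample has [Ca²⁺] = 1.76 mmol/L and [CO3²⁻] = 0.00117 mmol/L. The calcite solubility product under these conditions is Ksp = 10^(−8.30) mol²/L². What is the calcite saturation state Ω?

Ksp = 10^(−8.30) = 5.012×10^-9
Ω = [Ca²⁺][CO3²⁻]/Ksp = (1.76×10^-3)(0.00117×10^-3) / 5.012×10^-9 = 0.411

Ω = 0.411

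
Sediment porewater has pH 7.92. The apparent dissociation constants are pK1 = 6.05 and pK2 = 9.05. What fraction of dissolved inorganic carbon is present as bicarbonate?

α₁ = 1 / (1 + [H⁺]/K1 + K2/[H⁺]) = 1 / (1 + 10^-1.87 + 10^-1.13)
   = 1 / (1 + 0.013490 + 0.074131) = 1/1.0876 = 0.9194

α₁ = 0.919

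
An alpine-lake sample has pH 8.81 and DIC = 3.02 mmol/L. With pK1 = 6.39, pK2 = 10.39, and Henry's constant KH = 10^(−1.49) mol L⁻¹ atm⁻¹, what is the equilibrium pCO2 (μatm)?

pCO2 = 344 μatm

α₀ = 1 / (1 + K1/[H⁺] + K1K2/[H⁺]²) = 1 / (1 + 10^+2.42 + 10^+0.84)
   = 1 / (1 + 263.03 + 6.9183) = 1/270.95 = 0.003691
[CO2*] = α₀ × DIC = 0.003691 × 3.02 = 0.01115 mmol/L = 11.15 μmol/L
pCO2 = [CO2*]/KH = 1.115×10^-5 / 3.236×10^-2 = 344 μatm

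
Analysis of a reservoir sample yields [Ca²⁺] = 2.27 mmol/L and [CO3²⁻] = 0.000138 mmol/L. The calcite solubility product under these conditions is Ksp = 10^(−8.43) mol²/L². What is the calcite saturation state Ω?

Ksp = 10^(−8.43) = 3.715×10^-9
Ω = [Ca²⁺][CO3²⁻]/Ksp = (2.27×10^-3)(0.000138×10^-3) / 3.715×10^-9 = 0.0843

Ω = 0.0843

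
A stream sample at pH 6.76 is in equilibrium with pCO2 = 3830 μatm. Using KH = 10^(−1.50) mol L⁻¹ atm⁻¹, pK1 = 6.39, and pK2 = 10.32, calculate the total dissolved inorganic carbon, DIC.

DIC = 0.405 mmol/L

[CO2*] = KH · pCO2 = 10^(−1.50) × 3830×10^-6 = 1.211×10^-4 mol/L
α₀ = 1/(1 + K1/[H⁺] + K1K2/[H⁺]²) = 1/(1 + 10^+0.37 + 10^-3.19) = 0.2990
DIC = [CO2*]/α₀ = 1.211×10^-4 / 0.2990 = 0.405 mmol/L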